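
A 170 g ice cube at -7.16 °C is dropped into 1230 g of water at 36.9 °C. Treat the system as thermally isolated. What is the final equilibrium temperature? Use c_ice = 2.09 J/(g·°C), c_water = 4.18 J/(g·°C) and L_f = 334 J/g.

T_f ≈ 22.3 °C

Setting the total heat transfer to zero:
warm ice to 0 °C: 170×2.09×(0 − (-7.16)) = 2543.9; latent heat to melt: 170×334 = 56780; meltwater 0→T: 170×4.18×T = 710.6 T; water: 5141.4(T − 36.9)
5852 T = 189718 − 59324 = 130394
T ≈ 22.28 °C — above 0 °C, consistent with complete melting.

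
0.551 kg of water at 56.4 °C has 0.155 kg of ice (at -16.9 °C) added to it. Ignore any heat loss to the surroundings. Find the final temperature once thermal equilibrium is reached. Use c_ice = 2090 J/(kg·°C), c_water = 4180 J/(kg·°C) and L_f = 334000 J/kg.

T_f ≈ 24.6 °C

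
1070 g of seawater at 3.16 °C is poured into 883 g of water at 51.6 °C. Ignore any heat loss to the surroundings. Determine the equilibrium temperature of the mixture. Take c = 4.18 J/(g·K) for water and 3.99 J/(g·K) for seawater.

T_f ≈ 25.6 °C

Net heat exchanged in the isolated system is zero:
883·4.18·(T − 51.6) + 1070·3.99·(T − 3.16) = 0
3690.9(T − 51.6) + 4269.3(T − 3.16) = 0
(3690.9 + 4269.3) T = 3690.9·51.6 + 4269.3·3.16
T = 203943 / 7960.2 = 25.6 °C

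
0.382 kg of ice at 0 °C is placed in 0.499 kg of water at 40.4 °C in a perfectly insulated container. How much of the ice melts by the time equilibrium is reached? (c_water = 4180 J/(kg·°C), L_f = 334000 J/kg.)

Heat available from the water dropping to 0 °C: 0.499×4180×40.4 = 84267 J.
To melt every bit of ice: 0.382×334000 = 127588 J.
Since 84267 < 127588 J, not all the ice melts; equilibrium is at 0 °C.
Mass melted = 84267/334000 ≈ 0.2523 kg.

m_melted ≈ 0.252 kg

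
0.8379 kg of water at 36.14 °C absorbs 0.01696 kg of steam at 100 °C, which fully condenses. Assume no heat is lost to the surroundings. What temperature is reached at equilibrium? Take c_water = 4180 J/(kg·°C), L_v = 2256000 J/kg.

Net heat exchanged in the isolated system is zero:
latent heat released on condensation: 0.01696×2256000 = 38262
  condensate cools 100→T: 0.01696×4180×(T − 100) = 70.89(T − 100)
  water warms: 0.8379×4180×(T − 36.14) = 3502.4(T − 36.14)
3573.3 T = 38262 + 7089.3 + 126578 = 171929
T ≈ 48.11 °C (< 100 °C, so full condensation is consistent).

T_f ≈ 48.1 °C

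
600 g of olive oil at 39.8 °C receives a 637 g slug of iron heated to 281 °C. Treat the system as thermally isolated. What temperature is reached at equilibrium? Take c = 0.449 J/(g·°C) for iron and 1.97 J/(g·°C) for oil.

With ΣQ=0 the equilibrium temperature is the m·c-weighted mean:
T_f = (286.01×281 + 1182×39.8) / (286.01 + 1182)
    = 127413 / 1468 ≈ 86.79 °C

T_f ≈ 86.8 °C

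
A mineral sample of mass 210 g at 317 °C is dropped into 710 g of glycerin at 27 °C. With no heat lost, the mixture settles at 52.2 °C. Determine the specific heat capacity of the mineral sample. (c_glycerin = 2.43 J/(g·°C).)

c ≈ 0.782 J/(g·°C)

Setting the total heat transfer to zero:
210·c·(52.2 − 317) + 710·2.43·(52.2 − 27) = 0
-55608 c = -43478
c = -43478/-55608 ≈ 0.7819 J/(g·°C)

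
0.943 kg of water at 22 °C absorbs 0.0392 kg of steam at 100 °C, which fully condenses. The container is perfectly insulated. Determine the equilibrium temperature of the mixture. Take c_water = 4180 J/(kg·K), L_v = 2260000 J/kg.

T_f ≈ 46.7 °C

Sum of m c ΔT and latent-heat terms is zero:
latent heat released on condensation: 0.0392·2260000 = 88592; condensed water 100 °C→T: 163.86(T − 100); water warms: 0.943·4180·(T − 22) = 3941.7(T − 22)
4105.6 T = 88592 + 16386 + 86718 = 191696
T ≈ 46.69 °C (< 100 °C, so full condensation is consistent).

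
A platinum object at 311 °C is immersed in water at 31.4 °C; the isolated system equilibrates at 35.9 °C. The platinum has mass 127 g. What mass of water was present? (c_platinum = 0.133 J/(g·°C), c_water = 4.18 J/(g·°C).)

|Q_platinum| = |Q_water|:
127·0.133·(311 − 35.9) = m·4.18·(35.9 − 31.4)
18.81 m = 4646.7  ⇒  m ≈ 247 g

m ≈ 247 g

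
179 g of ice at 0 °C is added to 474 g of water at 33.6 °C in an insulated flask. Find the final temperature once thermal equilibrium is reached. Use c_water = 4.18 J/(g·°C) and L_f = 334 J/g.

T_f ≈ 2.5 °C

Taking heat into each body as positive, Σ m c ΔT = 0:
fusion: m_ice L_f = 179×334 = 59786
  meltwater 0→T: 179×4.18×T = 748.22 T
  water cools: 474×4.18×(T − 33.6) = 1981.3(T − 33.6)
2729.5 T = 66572 − 59786 = 6786.4
T ≈ 2.49 °C (positive, so assuming full melt was valid).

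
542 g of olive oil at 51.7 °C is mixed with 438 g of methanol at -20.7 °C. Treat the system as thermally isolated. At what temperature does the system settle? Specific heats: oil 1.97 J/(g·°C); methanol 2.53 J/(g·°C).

T_f ≈ 14.8 °C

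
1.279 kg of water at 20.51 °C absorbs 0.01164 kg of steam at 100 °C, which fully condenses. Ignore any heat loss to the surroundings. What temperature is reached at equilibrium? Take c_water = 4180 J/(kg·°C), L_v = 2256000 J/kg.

Taking heat into each body as positive, Σ m c ΔT = 0:
steam→water at 100 °C releases m L_v = 0.01164·2256000 = 26260; condensate cools 100→T: 0.01164·4180·(T − 100) = 48.66(T − 100); original water: 5346.2(T − 20.51)
5394.9 T = 26260 + 4865.5 + 109651 = 140776
T ≈ 26.09 °C (< 100 °C, so full condensation is consistent).

T_f ≈ 26.1 °C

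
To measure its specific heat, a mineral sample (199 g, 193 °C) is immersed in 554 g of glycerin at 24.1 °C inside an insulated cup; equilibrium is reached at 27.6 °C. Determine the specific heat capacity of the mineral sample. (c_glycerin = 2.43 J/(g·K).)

c ≈ 0.143 J/(g·K)

Heat lost by the mineral sample = heat gained by the glycerin:
199×c×(193 − 27.6) = 554×2.43×(27.6 − 24.1)
32915 c = 4711.8  ⇒  c ≈ 0.1432 J/(g·K)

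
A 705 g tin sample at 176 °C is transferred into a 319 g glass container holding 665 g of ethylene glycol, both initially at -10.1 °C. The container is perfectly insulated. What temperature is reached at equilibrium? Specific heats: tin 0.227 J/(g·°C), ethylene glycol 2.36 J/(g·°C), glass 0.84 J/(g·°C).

T_f ≈ 4.8 °C

T_f = Σ m_i c_i T_i / Σ m_i c_i:
T_f = (160.03*176 + 1569.4*(-10.1) + 267.96*(-10.1)) / (160.03 + 1569.4 + 267.96)
    = 9608.8 / 1997.4 ≈ 4.81 °C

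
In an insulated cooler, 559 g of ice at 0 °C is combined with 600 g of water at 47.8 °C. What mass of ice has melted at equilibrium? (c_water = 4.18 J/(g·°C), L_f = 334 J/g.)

m_melted ≈ 359 g

Water can give up m c ΔT = 600×4.18×47.8 = 119882 J before reaching 0 °C.
Fully melting the ice requires m_ice L_f = 559×334 = 186706 J.
Since 119882 < 186706 J, not all the ice melts; equilibrium is at 0 °C.
m_melted×334 = 119882  ⇒  m_melted ≈ 358.9 g.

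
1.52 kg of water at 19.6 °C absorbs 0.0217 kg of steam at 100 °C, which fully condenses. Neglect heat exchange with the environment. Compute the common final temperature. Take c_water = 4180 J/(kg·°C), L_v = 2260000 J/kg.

Energy balance with sensible and latent terms:
steam→water at 100 °C releases m L_v = 0.0217·2260000 = 49042; condensed water 100 °C→T: 90.71(T − 100); original water: 6353.6(T − 19.6)
6444.3 T = 49042 + 9070.6 + 124531 = 182643
T ≈ 28.34 °C, under the boiling point, so the assumption holds.

T_f ≈ 28.3 °C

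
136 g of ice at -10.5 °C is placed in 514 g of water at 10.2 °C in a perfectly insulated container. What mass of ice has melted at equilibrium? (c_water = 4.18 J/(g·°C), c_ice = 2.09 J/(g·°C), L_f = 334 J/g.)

m_melted ≈ 56.7 g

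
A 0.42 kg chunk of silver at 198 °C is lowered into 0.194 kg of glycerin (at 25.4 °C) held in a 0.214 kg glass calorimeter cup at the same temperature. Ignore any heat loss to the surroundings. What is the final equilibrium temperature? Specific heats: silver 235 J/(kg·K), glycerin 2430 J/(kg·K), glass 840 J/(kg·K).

T_f ≈ 48.1 °C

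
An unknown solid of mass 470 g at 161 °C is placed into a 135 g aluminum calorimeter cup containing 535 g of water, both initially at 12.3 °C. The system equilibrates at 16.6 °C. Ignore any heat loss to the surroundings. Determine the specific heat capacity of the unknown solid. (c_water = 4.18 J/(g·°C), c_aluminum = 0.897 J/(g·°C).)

Conservation of energy gives ΣQ = 0:
470×c×(16.6 − 161) + 535×4.18×(16.6 − 12.3) + 135×0.897×(16.6 − 12.3) = 0
-67868 c = -10137
c = -10137/-67868 ≈ 0.1494 J/(g·°C)

c ≈ 0.149 J/(g·°C)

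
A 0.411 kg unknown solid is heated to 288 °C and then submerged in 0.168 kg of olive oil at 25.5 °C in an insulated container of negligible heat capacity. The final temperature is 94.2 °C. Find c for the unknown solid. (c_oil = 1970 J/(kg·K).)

c ≈ 285 J/(kg·K)

Heat lost by the unknown solid = heat gained by the oil:
0.411×c×(288 − 94.2) = 0.168×1970×(94.2 − 25.5)
79.65 c = 22737  ⇒  c ≈ 285.5 J/(kg·K)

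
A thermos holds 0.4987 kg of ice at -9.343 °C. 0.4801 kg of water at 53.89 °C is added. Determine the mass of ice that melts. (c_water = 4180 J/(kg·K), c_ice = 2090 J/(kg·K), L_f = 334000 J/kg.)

m_melted ≈ 0.295 kg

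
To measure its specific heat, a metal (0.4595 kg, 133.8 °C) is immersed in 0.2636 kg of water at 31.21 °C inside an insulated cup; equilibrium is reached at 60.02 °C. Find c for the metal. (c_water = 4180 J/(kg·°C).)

Heat lost by the metal = heat gained by the water:
0.4595·c·(133.8 − 60.02) = 0.2636·4180·(60.02 − 31.21)
33.9 c = 31744  ⇒  c ≈ 936.4 J/(kg·°C)

c ≈ 936 J/(kg·°C)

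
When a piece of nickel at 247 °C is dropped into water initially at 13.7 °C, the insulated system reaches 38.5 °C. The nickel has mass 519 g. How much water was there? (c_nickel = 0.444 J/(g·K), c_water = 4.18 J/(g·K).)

Heat lost by the nickel = heat gained by the water:
519×0.444×(247 − 38.5) = m×4.18×(38.5 − 13.7)
103.66 m = 48046  ⇒  m ≈ 463.5 g

m ≈ 463 g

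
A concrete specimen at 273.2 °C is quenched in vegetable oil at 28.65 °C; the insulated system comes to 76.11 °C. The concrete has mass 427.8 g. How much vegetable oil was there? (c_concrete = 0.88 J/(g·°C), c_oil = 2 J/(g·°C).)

m ≈ 782 g

Conservation of energy gives ΣQ = 0:
427.8×0.88×(76.11 − 273.2) + m×2×(76.11 − 28.65) = 0
94.92 m = 74197
m = 74197/94.92 ≈ 781.7 g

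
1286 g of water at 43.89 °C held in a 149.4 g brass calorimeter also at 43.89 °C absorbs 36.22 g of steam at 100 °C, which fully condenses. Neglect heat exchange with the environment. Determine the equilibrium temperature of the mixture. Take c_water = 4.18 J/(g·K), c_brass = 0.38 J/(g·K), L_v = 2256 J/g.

Taking heat into each body as positive, Σ m c ΔT = 0:
condense steam: −36.22·2256 = −81712
  condensate cools 100→T: 36.22·4.18·(T − 100) = 151.4(T − 100)
  water warms: 1286·4.18·(T − 43.89) = 5375.5(T − 43.89)
  cup: 56.77(T − 43.89)
5583.7 T = 81712 + 15140 + 238422 = 335274
T ≈ 60.05 °C (< 100 °C, so full condensation is consistent).

T_f ≈ 60.0 °C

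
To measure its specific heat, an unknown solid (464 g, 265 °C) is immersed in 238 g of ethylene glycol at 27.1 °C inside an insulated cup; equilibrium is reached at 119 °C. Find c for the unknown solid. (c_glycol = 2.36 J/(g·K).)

c ≈ 0.762 J/(g·K)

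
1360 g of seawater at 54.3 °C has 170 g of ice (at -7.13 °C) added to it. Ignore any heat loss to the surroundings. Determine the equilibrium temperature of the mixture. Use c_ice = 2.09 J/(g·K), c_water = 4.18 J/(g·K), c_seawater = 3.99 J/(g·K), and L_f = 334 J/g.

T_f ≈ 38.3 °C

Setting the total heat transfer to zero:
warm ice to 0 °C: 170·2.09·(0 − (-7.13)) = 2533.3
  latent heat to melt: 170·334 = 56780
  meltwater 0→T: 170·4.18·T = 710.6 T
  seawater: 5426.4(T − 54.3)
6137 T = 294654 − 59313 = 235340
T ≈ 38.35 °C. Since T > 0 °C, the all-ice-melts assumption holds.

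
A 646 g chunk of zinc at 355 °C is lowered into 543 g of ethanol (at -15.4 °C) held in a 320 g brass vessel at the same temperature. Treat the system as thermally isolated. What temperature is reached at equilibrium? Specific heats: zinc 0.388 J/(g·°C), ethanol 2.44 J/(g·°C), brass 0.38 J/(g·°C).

With ΣQ=0 the equilibrium temperature is the m·c-weighted mean:
T_f = (250.65*355 + 1324.9*(-15.4) + 121.6*(-15.4)) / (250.65 + 1324.9 + 121.6)
    = 66704 / 1697.2 ≈ 39.30 °C

T_f ≈ 39.3 °C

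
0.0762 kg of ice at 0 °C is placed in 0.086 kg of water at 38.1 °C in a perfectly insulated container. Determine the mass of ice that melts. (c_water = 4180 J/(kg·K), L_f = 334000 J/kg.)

Heat available from the water dropping to 0 °C: 0.086·4180·38.1 = 13696 J.
Melting all 0.0762 kg of ice would need 0.0762·334000 = 25451 J.
That's not enough to melt it all — equilibrium is at 0 °C with ice remaining.
m_melted·334000 = 13696  ⇒  m_melted ≈ 0.04101 kg.

m_melted ≈ 0.041 kg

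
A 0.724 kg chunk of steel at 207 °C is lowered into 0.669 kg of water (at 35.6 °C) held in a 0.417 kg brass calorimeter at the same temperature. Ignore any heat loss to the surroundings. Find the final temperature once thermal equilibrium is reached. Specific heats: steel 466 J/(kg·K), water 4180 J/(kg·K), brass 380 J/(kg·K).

T_f ≈ 53.2 °C

Setting the total heat transfer to zero:
0.724×466×(T − 207) + 0.669×4180×(T − 35.6) + 0.417×380×(T − 35.6) = 0
337.38(T − 207) + 2796.4(T − 35.6) + 158.46(T − 35.6) = 0
3292.3 T = 175032
T ≈ 53.16 °C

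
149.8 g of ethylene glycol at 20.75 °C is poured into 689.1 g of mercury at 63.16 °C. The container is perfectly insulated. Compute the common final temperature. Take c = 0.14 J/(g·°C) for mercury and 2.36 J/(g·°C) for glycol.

T_f ≈ 29.8 °C

Setting the total heat transfer to zero:
689.1·0.14·(T − 63.16) + 149.8·2.36·(T − 20.75) = 0
96.47(T − 63.16) + 353.53(T − 20.75) = 0
450 T = 13429
T ≈ 29.84 °C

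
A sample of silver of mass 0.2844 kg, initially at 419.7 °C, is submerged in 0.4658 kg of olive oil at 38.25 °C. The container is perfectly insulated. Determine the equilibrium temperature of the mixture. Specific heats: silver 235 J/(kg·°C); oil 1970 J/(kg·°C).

T_f ≈ 64.1 °C

Energy conservation, ΣQ = 0:
0.2844·235·(T − 419.7) + 0.4658·1970·(T − 38.25) = 0
(66.83 + 917.63) T = 66.83·419.7 + 917.63·38.25
T ≈ 64.15 °C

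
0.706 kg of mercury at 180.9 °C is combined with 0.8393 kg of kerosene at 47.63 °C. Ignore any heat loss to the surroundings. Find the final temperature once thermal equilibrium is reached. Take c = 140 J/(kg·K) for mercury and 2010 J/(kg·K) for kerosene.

Setting the total heat transfer to zero:
0.706·140·(T − 180.9) + 0.8393·2010·(T − 47.63) = 0
98.84(T − 180.9) + 1687(T − 47.63) = 0
1785.8 T = 98232
T = 98232 / 1785.8 = 55 °C

T_f ≈ 55.0 °C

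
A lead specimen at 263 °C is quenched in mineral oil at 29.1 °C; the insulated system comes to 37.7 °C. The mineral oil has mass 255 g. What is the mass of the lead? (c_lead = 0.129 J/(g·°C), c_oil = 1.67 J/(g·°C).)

Conservation of energy gives ΣQ = 0:
m×0.129×(37.7 − 263) + 255×1.67×(37.7 − 29.1) = 0
-29.06 m = -3662.3
m = -3662.3/-29.06 ≈ 126 g

m ≈ 126 g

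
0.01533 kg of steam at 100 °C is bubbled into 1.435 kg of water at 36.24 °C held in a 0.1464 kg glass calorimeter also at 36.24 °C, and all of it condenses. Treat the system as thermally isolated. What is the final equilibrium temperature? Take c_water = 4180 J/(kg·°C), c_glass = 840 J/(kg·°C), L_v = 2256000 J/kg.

Taking heat into each body as positive, Σ m c ΔT = 0:
condense steam: −0.01533×2256000 = −34584; condensed water 100 °C→T: 64.08(T − 100); original water: 5998.3(T − 36.24); glass cup: 0.1464×840×(T − 36.24) = 122.98(T − 36.24)
6185.4 T = 34584 + 6407.9 + 221835 = 262827
T ≈ 42.49 °C (< 100 °C, so full condensation is consistent).

T_f ≈ 42.5 °C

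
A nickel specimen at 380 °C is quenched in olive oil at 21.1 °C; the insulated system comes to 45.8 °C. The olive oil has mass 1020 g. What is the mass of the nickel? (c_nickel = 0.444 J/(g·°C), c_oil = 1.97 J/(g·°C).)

m ≈ 334 g

Heat lost by the nickel = heat gained by the oil:
m·0.444·(380 − 45.8) = 1020·1.97·(45.8 − 21.1)
148.38 m = 49632  ⇒  m ≈ 334.5 g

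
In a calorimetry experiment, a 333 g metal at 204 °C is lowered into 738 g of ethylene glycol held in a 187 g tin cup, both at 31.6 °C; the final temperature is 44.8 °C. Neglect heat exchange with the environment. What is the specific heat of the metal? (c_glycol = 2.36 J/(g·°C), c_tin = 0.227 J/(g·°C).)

c ≈ 0.444 J/(g·°C)

Setting the total heat transfer to zero:
333·c·(44.8 − 204) + 738·2.36·(44.8 − 31.6) + 187·0.227·(44.8 − 31.6) = 0
-53014 c = -23551
c = -23551/-53014 ≈ 0.4442 J/(g·°C)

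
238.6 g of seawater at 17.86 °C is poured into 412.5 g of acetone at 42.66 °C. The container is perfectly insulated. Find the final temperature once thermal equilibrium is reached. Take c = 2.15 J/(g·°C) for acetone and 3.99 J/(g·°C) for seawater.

T_f ≈ 29.8 °C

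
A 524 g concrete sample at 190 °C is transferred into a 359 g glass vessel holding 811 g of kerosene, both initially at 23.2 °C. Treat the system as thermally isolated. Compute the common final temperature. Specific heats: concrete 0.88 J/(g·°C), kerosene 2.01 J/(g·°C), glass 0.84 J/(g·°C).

Heat gained plus heat lost sum to zero:
524·0.88·(T − 190) + 811·2.01·(T − 23.2) + 359·0.84·(T − 23.2) = 0
461.12(T − 190) + 1630.1(T − 23.2) + 301.56(T − 23.2) = 0
2392.8 T = 132428
T = 132428 / 2392.8 = 55.3 °C

T_f ≈ 55.3 °C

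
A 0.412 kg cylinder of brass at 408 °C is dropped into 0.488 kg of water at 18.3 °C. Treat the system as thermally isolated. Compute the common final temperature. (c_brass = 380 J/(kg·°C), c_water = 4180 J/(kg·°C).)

T_f = Σ m_i c_i T_i / Σ m_i c_i:
T_f = (156.56·408 + 2039.8·18.3) / (156.56 + 2039.8)
    = 101206 / 2196.4 ≈ 46.08 °C

T_f ≈ 46.1 °C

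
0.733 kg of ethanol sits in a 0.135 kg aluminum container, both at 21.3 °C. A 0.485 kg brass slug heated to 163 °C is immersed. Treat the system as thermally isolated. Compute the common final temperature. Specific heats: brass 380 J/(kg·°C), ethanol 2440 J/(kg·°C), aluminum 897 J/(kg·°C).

T_f ≈ 33.8 °C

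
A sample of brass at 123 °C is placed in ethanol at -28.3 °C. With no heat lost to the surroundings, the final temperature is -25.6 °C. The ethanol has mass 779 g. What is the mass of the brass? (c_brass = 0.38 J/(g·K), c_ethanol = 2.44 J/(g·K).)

Net heat exchanged in the isolated system is zero:
m·0.38·(-25.6 − 123) + 779·2.44·(-25.6 − (-28.3)) = 0
-56.47 m = -5132.1
m = -5132.1/-56.47 ≈ 90.88 g

m ≈ 90.9 g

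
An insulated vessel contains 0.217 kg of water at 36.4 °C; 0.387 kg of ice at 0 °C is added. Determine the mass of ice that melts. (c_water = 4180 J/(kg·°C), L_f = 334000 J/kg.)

m_melted ≈ 0.0989 kg

Cooling the water to 0 °C releases 0.217×4180×36.4 = 33017 J.
To melt every bit of ice: 0.387×334000 = 129258 J.
33017 J < 129258 J, so only part of the ice melts and the system sits at 0 °C.
m_melted×334000 = 33017  ⇒  m_melted ≈ 0.09885 kg.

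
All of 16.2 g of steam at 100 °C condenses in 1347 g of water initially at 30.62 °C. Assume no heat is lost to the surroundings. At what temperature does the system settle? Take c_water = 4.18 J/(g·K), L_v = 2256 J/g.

Let T be the final temperature. ΣQ_i = 0:
steam→water at 100 °C releases m L_v = 16.2×2256 = 36547; condensed water 100 °C→T: 67.72(T − 100); original water: 5630.5(T − 30.62)
5698.2 T = 36547 + 6771.6 + 172405 = 215723
T ≈ 37.86 °C, under the boiling point, so the assumption holds.

T_f ≈ 37.9 °C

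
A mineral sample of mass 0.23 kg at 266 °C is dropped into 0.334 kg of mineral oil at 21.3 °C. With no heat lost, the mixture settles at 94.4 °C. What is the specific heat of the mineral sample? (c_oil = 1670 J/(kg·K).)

Taking heat into each body as positive, Σ m c ΔT = 0:
0.23·c·(94.4 − 266) + 0.334·1670·(94.4 − 21.3) = 0
-39.47 c = -40774
c = -40774/-39.47 ≈ 1033 J/(kg·K)

c ≈ 1030 J/(kg·K)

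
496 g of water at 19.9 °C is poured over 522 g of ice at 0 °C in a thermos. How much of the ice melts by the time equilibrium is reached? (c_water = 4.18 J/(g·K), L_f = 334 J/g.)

Heat available from the water dropping to 0 °C: 496×4.18×19.9 = 41258 J.
Fully melting the ice requires m_ice L_f = 522×334 = 174348 J.
That's not enough to melt it all — equilibrium is at 0 °C with ice remaining.
Mass melted = 41258/334 ≈ 123.5 g.

m_melted ≈ 124 g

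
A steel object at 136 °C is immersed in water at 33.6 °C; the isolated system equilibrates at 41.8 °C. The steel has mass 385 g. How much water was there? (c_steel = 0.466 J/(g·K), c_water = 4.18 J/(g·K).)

Heat lost by the steel = heat gained by the water:
385×0.466×(136 − 41.8) = m×4.18×(41.8 − 33.6)
34.28 m = 16900  ⇒  m ≈ 493.1 g

m ≈ 493 g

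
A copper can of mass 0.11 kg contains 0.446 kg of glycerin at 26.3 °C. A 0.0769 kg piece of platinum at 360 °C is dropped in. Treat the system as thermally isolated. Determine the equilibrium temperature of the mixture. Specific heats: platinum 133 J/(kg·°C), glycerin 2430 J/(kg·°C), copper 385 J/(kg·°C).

Energy conservation, ΣQ = 0:
0.0769*133*(T − 360) + 0.446*2430*(T − 26.3) + 0.11*385*(T − 26.3) = 0
10.23(T − 360) + 1083.8(T − 26.3) + 42.35(T − 26.3) = 0
1136.4 T = 33299
T = 33299 / 1136.4 = 29.3 °C

T_f ≈ 29.3 °C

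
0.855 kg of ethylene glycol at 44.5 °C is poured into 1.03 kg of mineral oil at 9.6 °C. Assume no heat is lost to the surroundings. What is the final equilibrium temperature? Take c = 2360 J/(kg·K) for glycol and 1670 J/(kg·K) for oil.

T_f = Σ m_i c_i T_i / Σ m_i c_i:
T_f = (2017.8·44.5 + 1720.1·9.6) / (2017.8 + 1720.1)
    = 106305 / 3737.9 ≈ 28.44 °C

T_f ≈ 28.4 °C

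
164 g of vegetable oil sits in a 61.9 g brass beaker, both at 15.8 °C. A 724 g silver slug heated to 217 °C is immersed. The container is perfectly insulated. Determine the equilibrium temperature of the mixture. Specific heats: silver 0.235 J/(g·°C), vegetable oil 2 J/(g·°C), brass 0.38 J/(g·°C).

Heat gained plus heat lost sum to zero:
724×0.235×(T − 217) + 164×2×(T − 15.8) + 61.9×0.38×(T − 15.8) = 0
(170.14 + 328 + 23.52) T = 170.14×217 + 328×15.8 + 23.52×15.8
T = 42474 / 521.66 = 81.4 °C

T_f ≈ 81.4 °C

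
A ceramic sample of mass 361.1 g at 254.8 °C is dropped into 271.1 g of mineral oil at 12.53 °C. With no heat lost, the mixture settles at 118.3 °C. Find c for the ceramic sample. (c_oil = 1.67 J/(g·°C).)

Heat lost by the ceramic sample = heat gained by the oil:
361.1×c×(254.8 − 118.3) = 271.1×1.67×(118.3 − 12.53)
49290 c = 47886  ⇒  c ≈ 0.9715 J/(g·°C)

c ≈ 0.972 J/(g·°C)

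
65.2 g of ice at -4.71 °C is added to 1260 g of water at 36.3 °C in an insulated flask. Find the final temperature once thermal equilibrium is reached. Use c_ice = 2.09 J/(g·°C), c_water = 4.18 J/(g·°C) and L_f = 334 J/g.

Energy conservation, ΣQ = 0:
warm ice to 0 °C: 65.2×2.09×(0 − (-4.71)) = 641.82; latent heat to melt: 65.2×334 = 21777; meltwater 0→T: 65.2×4.18×T = 272.54 T; water: 5266.8(T − 36.3)
5539.3 T = 191185 − 22419 = 168766
T ≈ 30.47 °C. Since T > 0 °C, the all-ice-melts assumption holds.

T_f ≈ 30.5 °C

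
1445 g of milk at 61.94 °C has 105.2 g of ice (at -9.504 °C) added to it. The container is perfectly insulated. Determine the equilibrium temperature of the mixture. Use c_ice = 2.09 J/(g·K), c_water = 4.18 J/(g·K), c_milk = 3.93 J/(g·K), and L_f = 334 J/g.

Sum of m c ΔT and latent-heat terms is zero:
ice -9.504→0 °C: 105.2×2.09×9.504 = 2089.6; fusion: m_ice L_f = 105.2×334 = 35137; warm the meltwater: 439.74 T; milk: 5678.9(T − 61.94)
6118.6 T = 351748 − 37226 = 314522
T ≈ 51.40 °C — above 0 °C, consistent with complete melting.

T_f ≈ 51.4 °C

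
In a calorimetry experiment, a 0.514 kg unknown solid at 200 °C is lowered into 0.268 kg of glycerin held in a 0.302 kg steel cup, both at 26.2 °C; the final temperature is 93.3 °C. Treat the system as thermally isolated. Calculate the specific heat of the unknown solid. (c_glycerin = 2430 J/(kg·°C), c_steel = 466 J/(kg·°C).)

c ≈ 969 J/(kg·°C)

Setting the total heat transfer to zero:
0.514×c×(93.3 − 200) + 0.268×2430×(93.3 − 26.2) + 0.302×466×(93.3 − 26.2) = 0
-54.84 c = -53141
c = -53141/-54.84 ≈ 969 J/(kg·°C)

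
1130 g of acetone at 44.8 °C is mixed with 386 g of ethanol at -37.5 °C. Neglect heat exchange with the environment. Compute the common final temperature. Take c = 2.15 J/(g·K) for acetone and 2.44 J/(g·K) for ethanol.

T_f ≈ 21.8 °C

Heat lost by the acetone equals heat gained by the ethanol:
1130·2.15·(44.8 − T) = 386·2.44·(T − (-37.5))
2429.5(44.8 − T) = 941.84(T − (-37.5))
3371.3 T = 73523  ⇒  T ≈ 21.81 °C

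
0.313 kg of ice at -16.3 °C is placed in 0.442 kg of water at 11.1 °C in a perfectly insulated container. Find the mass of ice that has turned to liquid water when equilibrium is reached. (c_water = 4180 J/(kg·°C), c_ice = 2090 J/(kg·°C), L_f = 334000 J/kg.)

m_melted ≈ 0.0295 kg

Water can give up m c ΔT = 0.442×4180×11.1 = 20508 J before reaching 0 °C.
Of that, 0.313×2090×16.3 = 10663 J goes to bring the ice to 0 °C, leaving 9844.9 J.
To melt every bit of ice: 0.313×334000 = 104542 J.
9844.9 J < 104542 J, so only part of the ice melts and the system sits at 0 °C.
m_melt = 9844.9 / L_f = 0.02948 kg.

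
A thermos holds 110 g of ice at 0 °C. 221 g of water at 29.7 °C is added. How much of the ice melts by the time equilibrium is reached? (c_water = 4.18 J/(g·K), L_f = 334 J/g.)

Water can give up m c ΔT = 221×4.18×29.7 = 27436 J before reaching 0 °C.
To melt every bit of ice: 110×334 = 36740 J.
That's not enough to melt it all — equilibrium is at 0 °C with ice remaining.
Mass melted = 27436/334 ≈ 82.14 g.

m_melted ≈ 82.1 g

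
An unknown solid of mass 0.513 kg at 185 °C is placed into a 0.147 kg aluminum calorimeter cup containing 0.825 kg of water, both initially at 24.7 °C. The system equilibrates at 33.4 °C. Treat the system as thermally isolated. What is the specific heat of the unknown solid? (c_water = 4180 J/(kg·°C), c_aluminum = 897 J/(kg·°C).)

Heat gained plus heat lost sum to zero:
0.513·c·(33.4 − 185) + 0.825·4180·(33.4 − 24.7) + 0.147·897·(33.4 − 24.7) = 0
-77.77 c = -31149
c = -31149/-77.77 ≈ 400.5 J/(kg·°C)

c ≈ 401 J/(kg·°C)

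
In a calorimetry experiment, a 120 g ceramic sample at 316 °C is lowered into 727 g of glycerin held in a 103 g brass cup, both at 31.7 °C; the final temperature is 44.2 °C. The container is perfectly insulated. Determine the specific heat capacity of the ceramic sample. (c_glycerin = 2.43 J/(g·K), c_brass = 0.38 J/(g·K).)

c ≈ 0.692 J/(g·K)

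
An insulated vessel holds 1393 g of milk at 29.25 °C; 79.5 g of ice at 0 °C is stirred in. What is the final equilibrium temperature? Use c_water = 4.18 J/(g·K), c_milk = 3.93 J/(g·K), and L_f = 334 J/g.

Taking heat into each body as positive, Σ m c ΔT = 0:
fusion: m_ice L_f = 79.5×334 = 26553
  meltwater 0→T: 79.5×4.18×T = 332.31 T
  milk cools: 1393×3.93×(T − 29.25) = 5474.5(T − 29.25)
5806.8 T = 160129 − 26553 = 133576
T ≈ 23.00 °C. Since T > 0 °C, the all-ice-melts assumption holds.

T_f ≈ 23.0 °C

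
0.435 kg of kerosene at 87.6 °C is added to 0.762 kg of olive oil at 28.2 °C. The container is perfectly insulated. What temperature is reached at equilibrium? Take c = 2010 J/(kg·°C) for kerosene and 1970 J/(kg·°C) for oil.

T_f ≈ 50.1 °C

Energy conservation, ΣQ = 0:
0.435·2010·(T − 87.6) + 0.762·1970·(T − 28.2) = 0
874.35(T − 87.6) + 1501.1(T − 28.2) = 0
(874.35 + 1501.1) T = 874.35·87.6 + 1501.1·28.2
T = 118925 / 2375.5 = 50.1 °C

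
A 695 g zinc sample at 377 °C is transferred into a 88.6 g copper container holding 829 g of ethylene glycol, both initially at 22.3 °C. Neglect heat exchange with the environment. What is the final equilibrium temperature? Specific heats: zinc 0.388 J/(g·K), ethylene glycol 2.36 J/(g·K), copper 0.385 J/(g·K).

T_f ≈ 64.6 °C

Let T be the final temperature. ΣQ_i = 0:
695×0.388×(T − 377) + 829×2.36×(T − 22.3) + 88.6×0.385×(T − 22.3) = 0
269.66(T − 377) + 1956.4(T − 22.3) + 34.11(T − 22.3) = 0
(269.66 + 1956.4 + 34.11) T = 269.66×377 + 1956.4×22.3 + 34.11×22.3
T = 146051/2260.2 ≈ 64.62 °C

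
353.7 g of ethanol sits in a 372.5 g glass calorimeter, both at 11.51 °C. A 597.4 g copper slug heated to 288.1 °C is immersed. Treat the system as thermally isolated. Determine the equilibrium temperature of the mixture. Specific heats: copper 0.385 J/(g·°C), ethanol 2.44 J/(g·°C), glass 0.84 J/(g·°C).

T_f ≈ 56.8 °C

Setting the total heat transfer to zero:
597.4×0.385×(T − 288.1) + 353.7×2.44×(T − 11.51) + 372.5×0.84×(T − 11.51) = 0
230(T − 288.1) + 863.03(T − 11.51) + 312.9(T − 11.51) = 0
(230 + 863.03 + 312.9) T = 230×288.1 + 863.03×11.51 + 312.9×11.51
T ≈ 56.76 °C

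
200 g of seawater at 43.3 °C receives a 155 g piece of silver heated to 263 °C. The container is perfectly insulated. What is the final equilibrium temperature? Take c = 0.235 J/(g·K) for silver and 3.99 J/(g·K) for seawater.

Let T be the final temperature. ΣQ_i = 0:
155·0.235·(T − 263) + 200·3.99·(T − 43.3) = 0
(36.42 + 798) T = 36.42·263 + 798·43.3
T ≈ 52.89 °C

T_f ≈ 52.9 °C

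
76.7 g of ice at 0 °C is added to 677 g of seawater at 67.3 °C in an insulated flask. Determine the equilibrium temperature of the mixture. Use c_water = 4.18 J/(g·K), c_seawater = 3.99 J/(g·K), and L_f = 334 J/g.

Sum of m c ΔT and latent-heat terms is zero:
latent heat to melt: 76.7·334 = 25618; meltwater 0→T: 76.7·4.18·T = 320.61 T; seawater: 2701.2(T − 67.3)
3021.8 T = 181793 − 25618 = 156175
T ≈ 51.68 °C — above 0 °C, consistent with complete melting.

T_f ≈ 51.7 °C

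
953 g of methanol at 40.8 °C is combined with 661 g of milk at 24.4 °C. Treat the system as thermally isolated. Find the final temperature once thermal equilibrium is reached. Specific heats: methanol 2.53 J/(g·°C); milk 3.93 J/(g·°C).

With ΣQ=0 the equilibrium temperature is the m·c-weighted mean:
T_f = (2411.1*40.8 + 2597.7*24.4) / (2411.1 + 2597.7)
    = 161757 / 5008.8 ≈ 32.29 °C

T_f ≈ 32.3 °C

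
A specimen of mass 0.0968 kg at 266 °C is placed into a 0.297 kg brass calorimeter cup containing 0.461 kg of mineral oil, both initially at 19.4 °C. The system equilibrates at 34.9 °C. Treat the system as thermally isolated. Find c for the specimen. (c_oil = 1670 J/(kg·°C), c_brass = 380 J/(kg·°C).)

c ≈ 612 J/(kg·°C)

Net heat exchanged in the isolated system is zero:
0.0968×c×(34.9 − 266) + 0.461×1670×(34.9 − 19.4) + 0.297×380×(34.9 − 19.4) = 0
-22.37 c = -13682
c = -13682/-22.37 ≈ 611.6 J/(kg·°C)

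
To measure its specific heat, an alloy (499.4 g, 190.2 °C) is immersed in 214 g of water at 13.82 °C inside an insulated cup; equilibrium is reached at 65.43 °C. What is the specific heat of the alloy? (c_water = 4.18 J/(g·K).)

Taking heat into each body as positive, Σ m c ΔT = 0:
499.4·c·(65.43 − 190.2) + 214·4.18·(65.43 − 13.82) = 0
-62310 c = -46166
c = -46166/-62310 ≈ 0.7409 J/(g·K)

c ≈ 0.741 J/(g·K)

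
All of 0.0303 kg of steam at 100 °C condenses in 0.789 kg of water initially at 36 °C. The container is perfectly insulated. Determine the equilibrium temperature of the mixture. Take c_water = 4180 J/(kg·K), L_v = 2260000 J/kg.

T_f ≈ 58.4 °C

Net heat exchanged in the isolated system is zero:
condense steam: −0.0303·2260000 = −68478; condensate cools 100→T: 0.0303·4180·(T − 100) = 126.65(T − 100); original water: 3298(T − 36)
3424.7 T = 68478 + 12665 + 118729 = 199872
T ≈ 58.36 °C, under the boiling point, so the assumption holds.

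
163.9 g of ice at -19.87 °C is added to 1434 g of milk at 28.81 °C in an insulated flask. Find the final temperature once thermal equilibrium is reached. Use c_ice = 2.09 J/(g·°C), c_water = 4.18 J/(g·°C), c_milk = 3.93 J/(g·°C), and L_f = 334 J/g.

T_f ≈ 15.9 °C

Energy balance with sensible and latent terms:
warm ice to 0 °C: 163.9×2.09×(0 − (-19.87)) = 6806.5
  fusion: m_ice L_f = 163.9×334 = 54743
  meltwater 0→T: 163.9×4.18×T = 685.1 T
  milk cools: 1434×3.93×(T − 28.81) = 5635.6(T − 28.81)
6320.7 T = 162362 − 61549 = 100813
T ≈ 15.95 °C. Since T > 0 °C, the all-ice-melts assumption holds.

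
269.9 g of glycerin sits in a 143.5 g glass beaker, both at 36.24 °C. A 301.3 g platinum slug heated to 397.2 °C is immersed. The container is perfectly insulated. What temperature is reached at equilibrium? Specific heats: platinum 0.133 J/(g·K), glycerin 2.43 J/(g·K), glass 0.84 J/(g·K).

T_f ≈ 54.0 °C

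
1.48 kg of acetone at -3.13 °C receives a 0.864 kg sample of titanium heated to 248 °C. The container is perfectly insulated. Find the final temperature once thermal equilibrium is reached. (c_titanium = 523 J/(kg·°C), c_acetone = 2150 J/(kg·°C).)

Taking heat into each body as positive, Σ m c ΔT = 0:
0.864×523×(T − 248) + 1.48×2150×(T − (-3.13)) = 0
451.87(T − 248) + 3182(T − (-3.13)) = 0
3633.9 T = 102105
T = 102105/3633.9 ≈ 28.10 °C

T_f ≈ 28.1 °C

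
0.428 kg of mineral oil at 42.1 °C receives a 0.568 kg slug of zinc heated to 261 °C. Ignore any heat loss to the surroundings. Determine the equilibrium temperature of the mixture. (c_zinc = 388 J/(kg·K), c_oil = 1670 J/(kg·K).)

T_f ≈ 93.7 °C

T_f = Σ m_i c_i T_i / Σ m_i c_i:
T_f = (220.38×261 + 714.76×42.1) / (220.38 + 714.76)
    = 87612 / 935.14 ≈ 93.69 °C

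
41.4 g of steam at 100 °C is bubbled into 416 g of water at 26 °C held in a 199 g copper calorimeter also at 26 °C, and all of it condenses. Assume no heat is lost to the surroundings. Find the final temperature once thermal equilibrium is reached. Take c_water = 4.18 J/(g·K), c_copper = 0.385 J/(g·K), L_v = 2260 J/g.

T_f ≈ 79.5 °C

Sum of m c ΔT and latent-heat terms is zero:
steam→water at 100 °C releases m L_v = 41.4·2260 = 93564
  condensed water 100 °C→T: 173.05(T − 100)
  water warms: 416·4.18·(T − 26) = 1738.9(T − 26)
  cup: 76.61(T − 26)
1988.5 T = 93564 + 17305 + 47203 = 158072
T ≈ 79.49 °C — below 100 °C, confirming all the steam condensed.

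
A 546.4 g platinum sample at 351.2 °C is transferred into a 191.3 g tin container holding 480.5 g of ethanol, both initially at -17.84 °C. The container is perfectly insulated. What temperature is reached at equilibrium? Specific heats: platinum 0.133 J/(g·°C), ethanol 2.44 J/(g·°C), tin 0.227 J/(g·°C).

T_f ≈ 3.0 °C

Net heat exchanged in the isolated system is zero:
546.4×0.133×(T − 351.2) + 480.5×2.44×(T − (-17.84)) + 191.3×0.227×(T − (-17.84)) = 0
(72.67 + 1172.4 + 43.43) T = 72.67×351.2 + 1172.4×(-17.84) + 43.43×(-17.84)
T ≈ 2.97 °C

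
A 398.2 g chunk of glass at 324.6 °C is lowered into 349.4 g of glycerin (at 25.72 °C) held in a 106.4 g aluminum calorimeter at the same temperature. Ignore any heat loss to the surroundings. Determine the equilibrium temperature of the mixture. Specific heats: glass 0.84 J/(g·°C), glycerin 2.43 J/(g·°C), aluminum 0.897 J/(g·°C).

Setting the total heat transfer to zero:
398.2×0.84×(T − 324.6) + 349.4×2.43×(T − 25.72) + 106.4×0.897×(T − 25.72) = 0
(334.49 + 849.04 + 95.44) T = 334.49×324.6 + 849.04×25.72 + 95.44×25.72
T ≈ 103.89 °C

T_f ≈ 103.9 °C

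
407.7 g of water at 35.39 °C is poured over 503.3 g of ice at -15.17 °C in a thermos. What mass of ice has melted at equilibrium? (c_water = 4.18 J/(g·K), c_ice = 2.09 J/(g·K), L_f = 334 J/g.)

m_melted ≈ 133 g

Cooling the water to 0 °C releases 407.7·4.18·35.39 = 60311 J.
Of that, 503.3·2.09·15.17 = 15957 J goes to bring the ice to 0 °C, leaving 44354 J.
Fully melting the ice requires m_ice L_f = 503.3·334 = 168102 J.
That's not enough to melt it all — equilibrium is at 0 °C with ice remaining.
m_melt = 44354 / L_f = 132.8 g.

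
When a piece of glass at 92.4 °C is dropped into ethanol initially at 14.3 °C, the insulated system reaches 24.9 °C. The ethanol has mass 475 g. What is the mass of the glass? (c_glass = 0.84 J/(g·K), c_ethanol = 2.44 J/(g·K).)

m ≈ 217 g

Energy conservation, ΣQ = 0:
m·0.84·(24.9 − 92.4) + 475·2.44·(24.9 − 14.3) = 0
-56.7 m = -12285
m = -12285/-56.7 ≈ 216.7 g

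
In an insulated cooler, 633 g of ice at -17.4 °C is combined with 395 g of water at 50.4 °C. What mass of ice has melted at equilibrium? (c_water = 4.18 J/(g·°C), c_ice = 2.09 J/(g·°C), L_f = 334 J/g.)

m_melted ≈ 180 g

Heat available from the water dropping to 0 °C: 395×4.18×50.4 = 83215 J.
Of that, 633×2.09×17.4 = 23020 J goes to bring the ice to 0 °C, leaving 60196 J.
Fully melting the ice requires m_ice L_f = 633×334 = 211422 J.
Since 60196 < 211422 J, not all the ice melts; equilibrium is at 0 °C.
m_melt = 60196 / L_f = 180.2 g.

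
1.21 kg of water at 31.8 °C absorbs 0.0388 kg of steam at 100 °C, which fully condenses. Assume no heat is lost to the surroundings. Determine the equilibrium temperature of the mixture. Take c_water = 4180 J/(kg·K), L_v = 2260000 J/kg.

Energy conservation, ΣQ = 0:
latent heat released on condensation: 0.0388×2260000 = 87688; condensed water 100 °C→T: 162.18(T − 100); original water: 5057.8(T − 31.8)
5220 T = 87688 + 16218 + 160838 = 264744
T ≈ 50.72 °C, under the boiling point, so the assumption holds.

T_f ≈ 50.7 °C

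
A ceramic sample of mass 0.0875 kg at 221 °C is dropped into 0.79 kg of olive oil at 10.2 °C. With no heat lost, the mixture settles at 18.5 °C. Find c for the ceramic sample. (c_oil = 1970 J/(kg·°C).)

c ≈ 729 J/(kg·°C)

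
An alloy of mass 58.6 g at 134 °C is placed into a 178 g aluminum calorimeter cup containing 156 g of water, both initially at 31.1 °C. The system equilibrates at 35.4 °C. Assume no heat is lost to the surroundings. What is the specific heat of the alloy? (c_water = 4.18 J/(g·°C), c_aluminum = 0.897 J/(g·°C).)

c ≈ 0.604 J/(g·°C)

Net heat exchanged in the isolated system is zero:
58.6×c×(35.4 − 134) + 156×4.18×(35.4 − 31.1) + 178×0.897×(35.4 − 31.1) = 0
-5778 c = -3490.5
c = -3490.5/-5778 ≈ 0.6041 J/(g·°C)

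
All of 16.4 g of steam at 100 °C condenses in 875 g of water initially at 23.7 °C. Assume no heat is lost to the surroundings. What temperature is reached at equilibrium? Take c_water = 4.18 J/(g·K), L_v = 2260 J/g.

T_f ≈ 35.1 °C

Let T be the final temperature. ΣQ_i = 0:
condense steam: −16.4×2260 = −37064; condensate cools 100→T: 16.4×4.18×(T − 100) = 68.55(T − 100); original water: 3657.5(T − 23.7)
3726.1 T = 37064 + 6855.2 + 86683 = 130602
T ≈ 35.05 °C (< 100 °C, so full condensation is consistent).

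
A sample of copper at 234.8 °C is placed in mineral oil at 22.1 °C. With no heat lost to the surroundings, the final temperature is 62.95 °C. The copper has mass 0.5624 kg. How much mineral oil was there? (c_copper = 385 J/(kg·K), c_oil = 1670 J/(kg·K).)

m ≈ 0.545 kg

|Q_copper| = |Q_oil|:
0.5624×385×(234.8 − 62.95) = m×1670×(62.95 − 22.1)
68220 m = 37210  ⇒  m ≈ 0.5454 kg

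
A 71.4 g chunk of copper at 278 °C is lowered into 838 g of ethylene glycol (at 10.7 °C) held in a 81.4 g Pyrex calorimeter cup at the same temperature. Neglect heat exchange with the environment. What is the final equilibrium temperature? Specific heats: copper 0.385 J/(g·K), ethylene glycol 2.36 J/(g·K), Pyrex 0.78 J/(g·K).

Conservation of energy gives ΣQ = 0:
71.4*0.385*(T − 278) + 838*2.36*(T − 10.7) + 81.4*0.78*(T − 10.7) = 0
27.49(T − 278) + 1977.7(T − 10.7) + 63.49(T − 10.7) = 0
2068.7 T = 29482
T = 29482 / 2068.7 = 14.3 °C

T_f ≈ 14.3 °C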